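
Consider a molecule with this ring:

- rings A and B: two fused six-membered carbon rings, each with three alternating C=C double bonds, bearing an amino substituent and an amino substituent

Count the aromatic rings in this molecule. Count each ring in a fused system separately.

Rings A and B form a fused bicyclic system with 10 sp² atoms and 10 π electrons from ring double bonds. 10 = 4(2)+2, so the system is aromatic and both rings count as aromatic (naphthalene).
Aromatic: A, B. Total: 2.

2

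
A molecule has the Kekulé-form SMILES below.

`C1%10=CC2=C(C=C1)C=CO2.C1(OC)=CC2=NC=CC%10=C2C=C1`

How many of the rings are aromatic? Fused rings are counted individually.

4

The SMILES encodes a six-membered carbon ring with three alternating C=C double bonds, fused to a five-membered ring containing one oxygen and two C=C double bonds; two fused six-membered rings, each with three alternating double bonds; one ring is all carbon and the other has one ring nitrogen.
The fused 6/5-membered bicyclic (with one oxygen) is a single π system with 9 sp² atoms and 10 π electrons from ring double bonds plus a heteroatom lone pair. 10 = 4(2)+2, so the system is aromatic and both rings count as aromatic (benzofuran).
The fused 6/6-membered bicyclic (with one nitrogen) is a single π system with 10 sp² atoms and 10 π electrons from ring double bonds. 10 = 4(2)+2, so the system is aromatic and both rings count as aromatic (quinoline).
4 of the 4 rings are aromatic. Total: 4.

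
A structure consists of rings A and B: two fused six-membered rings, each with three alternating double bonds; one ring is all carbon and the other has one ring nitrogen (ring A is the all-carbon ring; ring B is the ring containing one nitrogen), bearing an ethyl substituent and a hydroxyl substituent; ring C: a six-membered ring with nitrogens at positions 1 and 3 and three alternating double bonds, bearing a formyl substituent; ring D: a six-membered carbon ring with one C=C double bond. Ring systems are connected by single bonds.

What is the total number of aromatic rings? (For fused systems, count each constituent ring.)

3

Rings A and B form a fused bicyclic system (with one nitrogen) with 10 sp² atoms and 10 π electrons from ring double bonds. 10 = 4(2)+2, so the system is aromatic and both rings count as aromatic (quinoline).
Ring C is fully conjugated (every ring atom contributes a p orbital); 3 ring double bonds give 6 π electrons. That satisfies 4n+2 with n=1, so ring C is aromatic (pyrimidine).
Ring D has four sp³ carbons, so it is not fully conjugated — not aromatic (cyclohexene).
Aromatic: A, B, C. Total: 3.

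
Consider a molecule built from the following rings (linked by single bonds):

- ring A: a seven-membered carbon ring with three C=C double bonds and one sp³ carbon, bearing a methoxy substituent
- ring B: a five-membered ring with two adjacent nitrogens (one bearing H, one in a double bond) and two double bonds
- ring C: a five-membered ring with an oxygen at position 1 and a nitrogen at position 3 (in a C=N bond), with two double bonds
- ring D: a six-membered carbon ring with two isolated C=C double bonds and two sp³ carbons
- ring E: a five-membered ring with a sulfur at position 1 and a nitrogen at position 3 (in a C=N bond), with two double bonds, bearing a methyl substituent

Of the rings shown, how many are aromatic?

Ring A has one sp³ carbon, so it is not fully conjugated — not aromatic (cycloheptatriene).
Ring B is planar and fully conjugated; 2 ring double bonds (4 π electrons) plus a heteroatom lone pair (2) give 6 π electrons. Since 6 = 4n+2 (n=1), ring B is aromatic (pyrazole).
Ring C is planar and fully conjugated; 2 ring double bonds (4 π electrons) plus a heteroatom lone pair (2) give 6 π electrons. Since 6 = 4n+2 (n=1), ring C is aromatic (oxazole).
Ring D has two sp³ carbons, so it is not fully conjugated — not aromatic (1,4-cyclohexadiene).
Ring E is fully conjugated (every ring atom contributes a p orbital); 2 ring double bonds (4 π electrons) plus a heteroatom lone pair (2) give 6 π electrons. That satisfies 4n+2 with n=1, so ring E is aromatic (thiazole).
Aromatic: B, C, E. Total: 3.

3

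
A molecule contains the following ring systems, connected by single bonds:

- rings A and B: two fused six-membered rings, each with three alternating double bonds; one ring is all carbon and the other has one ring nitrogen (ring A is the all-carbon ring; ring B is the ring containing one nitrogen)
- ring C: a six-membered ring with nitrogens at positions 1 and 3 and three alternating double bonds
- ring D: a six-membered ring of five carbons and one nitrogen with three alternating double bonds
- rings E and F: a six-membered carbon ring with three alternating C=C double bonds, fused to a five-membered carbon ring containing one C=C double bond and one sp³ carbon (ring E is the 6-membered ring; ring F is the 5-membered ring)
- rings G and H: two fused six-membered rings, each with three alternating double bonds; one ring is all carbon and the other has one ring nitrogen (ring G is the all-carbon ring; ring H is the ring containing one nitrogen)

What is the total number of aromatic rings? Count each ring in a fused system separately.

7

Rings A and B form a fused bicyclic system (with one nitrogen) with 10 sp² atoms and 10 π electrons from ring double bonds. 10 = 4(2)+2, so the system is aromatic and both rings count as aromatic (quinoline).
Ring C is planar and fully conjugated; 3 ring double bonds give 6 π electrons. Since 6 = 4n+2 (n=1), ring C is aromatic (pyrimidine).
Ring D has a continuous p-orbital overlap around the ring; 3 ring double bonds give 6 π electrons. That satisfies 4n+2 with n=1, so ring D is aromatic (pyridine).
Ring E is planar and fully conjugated; 3 ring double bonds give 6 π electrons. That satisfies 4n+2 with n=1, so ring E is aromatic (benzene ring).
Ring F has one sp³ carbon, so it is not fully conjugated — not aromatic (cyclopentene ring).
Rings G and H form a fused bicyclic system (with one nitrogen) with 10 sp² atoms and 10 π electrons from ring double bonds. 10 = 4(2)+2, so the system is aromatic and both rings count as aromatic (quinoline).
Aromatic: A, B, C, D, E, G, H. Total: 7.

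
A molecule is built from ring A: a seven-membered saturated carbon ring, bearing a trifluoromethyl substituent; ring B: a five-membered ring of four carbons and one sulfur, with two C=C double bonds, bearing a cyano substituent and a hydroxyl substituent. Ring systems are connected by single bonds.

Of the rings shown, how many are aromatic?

1

Ring A has only sp³ atoms, so it is not fully conjugated — not aromatic (cycloheptane).
Ring B has a continuous p-orbital overlap around the ring; 2 ring double bonds (4 π electrons) plus a heteroatom lone pair (2) give 6 π electrons. Since 6 = 4n+2 (n=1), ring B is aromatic (thiophene).
Aromatic: B. Total: 1.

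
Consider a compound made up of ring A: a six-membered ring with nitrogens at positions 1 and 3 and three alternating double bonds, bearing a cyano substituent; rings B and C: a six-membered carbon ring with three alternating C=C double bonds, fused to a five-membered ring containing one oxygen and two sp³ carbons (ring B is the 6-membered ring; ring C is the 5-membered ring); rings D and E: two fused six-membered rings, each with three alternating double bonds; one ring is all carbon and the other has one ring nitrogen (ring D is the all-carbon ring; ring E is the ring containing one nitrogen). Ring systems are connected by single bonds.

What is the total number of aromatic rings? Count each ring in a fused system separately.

4

Ring A is fully conjugated (every ring atom contributes a p orbital); 3 ring double bonds give 6 π electrons. That satisfies 4n+2 with n=1, so ring A is aromatic (pyrimidine).
Ring B is fully conjugated (every ring atom contributes a p orbital); 3 ring double bonds give 6 π electrons. Since 6 = 4n+2 (n=1), ring B is aromatic (benzene ring).
Ring C has two sp³ carbons, so it is not fully conjugated — not aromatic (oxolane ring).
Rings D and E form a fused bicyclic system (with one nitrogen) with 10 sp² atoms and 10 π electrons from ring double bonds. 10 = 4(2)+2, so the system is aromatic and both rings count as aromatic (quinoline).
Aromatic: A, B, D, E. Total: 4.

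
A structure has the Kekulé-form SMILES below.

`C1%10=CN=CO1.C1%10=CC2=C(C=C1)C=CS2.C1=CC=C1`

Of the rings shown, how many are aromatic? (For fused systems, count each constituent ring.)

The SMILES encodes a five-membered ring with an oxygen at position 1 and a nitrogen at position 3 (in a C=N bond), with two double bonds; a six-membered carbon ring with three alternating C=C double bonds, fused to a five-membered ring containing one sulfur and two C=C double bonds; a four-membered carbon ring with two alternating C=C double bonds.
The 5-membered ring with one oxygen and one =N– is planar and fully conjugated; 2 ring double bonds (4 π electrons) plus a heteroatom lone pair (2) give 6 π electrons. 6 = 4(1)+2, so it is aromatic (oxazole).
The fused 6/5-membered bicyclic (with one sulfur) is a single π system with 9 sp² atoms and 10 π electrons from ring double bonds plus a heteroatom lone pair. 10 = 4(2)+2, so the system is aromatic and both rings count as aromatic (benzothiophene).
The 4-membered ring has only sp² ring atoms; a planar conformation would have a fully conjugated π system of 4 electrons. But 4 = 4(1), which is 4n not 4n+2, so it is not aromatic (cyclobutadiene) — cyclobutadiene is antiaromatic and distorts to a rectangle.
3 of the 4 rings are aromatic. Total: 3.

3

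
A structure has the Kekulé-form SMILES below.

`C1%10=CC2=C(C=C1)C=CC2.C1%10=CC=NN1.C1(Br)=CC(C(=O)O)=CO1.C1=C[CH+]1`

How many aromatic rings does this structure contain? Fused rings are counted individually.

4

The SMILES encodes a six-membered carbon ring with three alternating C=C double bonds, fused to a five-membered carbon ring containing one C=C double bond and one sp³ carbon; a five-membered ring with two adjacent nitrogens (one bearing H, one in a double bond) and two double bonds; a five-membered ring of four carbons and one oxygen, with two C=C double bonds; a three-membered all-carbon ring bearing a positive charge on one carbon, with one C=C double bond.
The 6-membered ring is fully conjugated (every ring atom contributes a p orbital); 3 ring double bonds give 6 π electrons. That satisfies 4n+2 with n=1, so it is aromatic (benzene ring).
The 5-membered ring has one sp³ carbon, so it is not fully conjugated — not aromatic (cyclopentene ring).
The 5-membered ring with two adjacent nitrogens (one N–H, one =N–) is planar and fully conjugated; 2 ring double bonds (4 π electrons) plus a heteroatom lone pair (2) give 6 π electrons. Since 6 = 4n+2 (n=1), it is aromatic (pyrazole).
The 5-membered ring with one oxygen is planar and fully conjugated; 2 ring double bonds (4 π electrons) plus a heteroatom lone pair (2) give 6 π electrons. That satisfies 4n+2 with n=1, so it is aromatic (furan).
The 3-membered ring has a continuous p-orbital overlap around the ring; 1 ring double bond (2 π electrons) plus the carbocation's empty p orbital (0, but keeps the ring conjugated) give 2 π electrons. 2 = 4(0)+2, so it is aromatic (cyclopropenyl cation).
4 of the 5 rings are aromatic. Total: 4.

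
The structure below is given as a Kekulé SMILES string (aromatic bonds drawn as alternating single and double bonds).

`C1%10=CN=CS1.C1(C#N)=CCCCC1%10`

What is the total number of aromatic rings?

1

The SMILES encodes a five-membered ring with a sulfur at position 1 and a nitrogen at position 3 (in a C=N bond), with two double bonds; a six-membered carbon ring with one C=C double bond.
The 5-membered ring with one sulfur and one =N– is planar and fully conjugated; 2 ring double bonds (4 π electrons) plus a heteroatom lone pair (2) give 6 π electrons. Since 6 = 4n+2 (n=1), it is aromatic (thiazole).
The 6-membered ring has four sp³ carbons, so it is not fully conjugated — not aromatic (cyclohexene).
1 of the 2 rings is aromatic. Total: 1.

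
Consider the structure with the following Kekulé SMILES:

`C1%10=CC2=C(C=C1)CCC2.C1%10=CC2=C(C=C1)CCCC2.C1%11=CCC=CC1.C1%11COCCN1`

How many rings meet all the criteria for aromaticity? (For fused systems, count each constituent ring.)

2

The SMILES encodes a six-membered carbon ring with three alternating C=C double bonds, fused to a saturated five-membered carbon ring; a six-membered carbon ring with three alternating C=C double bonds, fused to a saturated six-membered carbon ring; a six-membered carbon ring with two isolated C=C double bonds and two sp³ carbons; a six-membered saturated ring with an oxygen and an N–H nitrogen at positions 1 and 4.
The 6-membered ring has a continuous p-orbital overlap around the ring; 3 ring double bonds give 6 π electrons. That satisfies 4n+2 with n=1, so it is aromatic (benzene ring).
The 5-membered ring has three sp³ carbons, so it is not fully conjugated — not aromatic (cyclopentane ring).
The second 6-membered ring is fully conjugated (every ring atom contributes a p orbital); 3 ring double bonds give 6 π electrons. That satisfies 4n+2 with n=1, so it is aromatic (benzene ring).
The third 6-membered ring has four sp³ carbons, so it is not fully conjugated — not aromatic (cyclohexane ring).
The fourth 6-membered ring has two sp³ carbons, so it is not fully conjugated — not aromatic (1,4-cyclohexadiene).
The 6-membered ring with one oxygen and one N–H (1,4) has only sp³ atoms, so it is not fully conjugated — not aromatic (morpholine).
2 of the 6 rings are aromatic. Total: 2.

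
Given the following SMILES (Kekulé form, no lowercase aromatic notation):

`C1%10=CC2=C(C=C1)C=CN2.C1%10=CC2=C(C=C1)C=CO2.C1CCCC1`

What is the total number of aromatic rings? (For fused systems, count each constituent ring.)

4

The SMILES encodes a six-membered carbon ring with three alternating C=C double bonds, fused to a five-membered ring containing one N–H nitrogen and two C=C double bonds; a six-membered carbon ring with three alternating C=C double bonds, fused to a five-membered ring containing one oxygen and two C=C double bonds; a five-membered saturated carbon ring.
The fused 6/5-membered bicyclic (with one N–H) is a single π system with 9 sp² atoms and 10 π electrons from ring double bonds plus a heteroatom lone pair. 10 = 4(2)+2, so the system is aromatic and both rings count as aromatic (indole).
The fused 6/5-membered bicyclic (with one oxygen) is a single π system with 9 sp² atoms and 10 π electrons from ring double bonds plus a heteroatom lone pair. 10 = 4(2)+2, so the system is aromatic and both rings count as aromatic (benzofuran).
The 5-membered ring has only sp³ atoms, so it is not fully conjugated — not aromatic (cyclopentane).
4 of the 5 rings are aromatic. Total: 4.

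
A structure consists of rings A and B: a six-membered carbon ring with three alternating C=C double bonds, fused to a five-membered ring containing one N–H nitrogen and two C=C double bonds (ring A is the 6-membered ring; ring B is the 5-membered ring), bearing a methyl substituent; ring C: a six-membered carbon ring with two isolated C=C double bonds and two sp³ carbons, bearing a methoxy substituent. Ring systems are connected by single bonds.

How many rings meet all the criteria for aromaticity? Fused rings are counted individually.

Rings A and B form a fused bicyclic system (with one N–H) with 9 sp² atoms and 10 π electrons from ring double bonds plus a heteroatom lone pair. 10 = 4(2)+2, so the system is aromatic and both rings count as aromatic (indole).
Ring C has two sp³ carbons, so it is not fully conjugated — not aromatic (1,4-cyclohexadiene).
Aromatic: A, B. Total: 2.

2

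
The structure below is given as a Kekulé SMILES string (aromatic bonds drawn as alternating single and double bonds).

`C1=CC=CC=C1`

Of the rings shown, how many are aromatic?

1

The SMILES encodes a six-membered carbon ring with three alternating C=C double bonds.
The 6-membered ring is planar and fully conjugated; 3 ring double bonds give 6 π electrons. That satisfies 4n+2 with n=1, so it is aromatic (benzene).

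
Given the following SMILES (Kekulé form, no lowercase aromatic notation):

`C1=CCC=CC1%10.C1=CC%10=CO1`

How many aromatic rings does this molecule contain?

The SMILES encodes a six-membered carbon ring with two isolated C=C double bonds and two sp³ carbons; a five-membered ring of four carbons and one oxygen, with two C=C double bonds.
The 6-membered ring has two sp³ carbons, so it is not fully conjugated — not aromatic (1,4-cyclohexadiene).
The 5-membered ring with one oxygen has a continuous p-orbital overlap around the ring; 2 ring double bonds (4 π electrons) plus a heteroatom lone pair (2) give 6 π electrons. Since 6 = 4n+2 (n=1), it is aromatic (furan).
1 of the 2 rings is aromatic. Total: 1.

1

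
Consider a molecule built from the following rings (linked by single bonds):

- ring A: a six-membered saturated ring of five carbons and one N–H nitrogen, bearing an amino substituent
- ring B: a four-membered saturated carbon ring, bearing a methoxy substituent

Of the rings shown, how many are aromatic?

0

Ring A has only sp³ atoms, so it is not fully conjugated — not aromatic (piperidine).
Ring B has only sp³ atoms, so it is not fully conjugated — not aromatic (cyclobutane).
No ring is aromatic. Total: 0.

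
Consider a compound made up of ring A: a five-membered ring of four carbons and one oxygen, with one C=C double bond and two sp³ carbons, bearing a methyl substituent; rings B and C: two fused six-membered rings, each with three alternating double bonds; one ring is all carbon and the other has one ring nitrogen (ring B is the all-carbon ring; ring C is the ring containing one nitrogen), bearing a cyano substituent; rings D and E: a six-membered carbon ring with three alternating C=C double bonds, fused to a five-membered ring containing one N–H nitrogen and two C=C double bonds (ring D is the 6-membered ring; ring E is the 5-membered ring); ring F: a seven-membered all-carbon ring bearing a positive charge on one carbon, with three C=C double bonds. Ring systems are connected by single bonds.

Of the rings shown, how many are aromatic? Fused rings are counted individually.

Ring A has two sp³ carbons, so it is not fully conjugated — not aromatic (2,3-dihydrofuran).
Rings B and C form a fused bicyclic system (with one nitrogen) with 10 sp² atoms and 10 π electrons from ring double bonds. 10 = 4(2)+2, so the system is aromatic and both rings count as aromatic (quinoline).
Rings D and E form a fused bicyclic system (with one N–H) with 9 sp² atoms and 10 π electrons from ring double bonds plus a heteroatom lone pair. 10 = 4(2)+2, so the system is aromatic and both rings count as aromatic (indole).
Ring F has a continuous p-orbital overlap around the ring; 3 ring double bonds (6 π electrons) plus the carbocation's empty p orbital (0, but keeps the ring conjugated) give 6 π electrons. That satisfies 4n+2 with n=1, so ring F is aromatic (tropylium cation).
Aromatic: B, C, D, E, F. Total: 5.

5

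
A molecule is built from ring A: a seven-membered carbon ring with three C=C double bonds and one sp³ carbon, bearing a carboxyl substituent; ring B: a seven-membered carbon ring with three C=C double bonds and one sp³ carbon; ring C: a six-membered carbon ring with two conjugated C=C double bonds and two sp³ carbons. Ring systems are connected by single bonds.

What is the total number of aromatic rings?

0

Ring A has one sp³ carbon, so it is not fully conjugated — not aromatic (cycloheptatriene).
Ring B has one sp³ carbon, so it is not fully conjugated — not aromatic (cycloheptatriene).
Ring C has two sp³ carbons, so it is not fully conjugated — not aromatic (1,3-cyclohexadiene).
No ring is aromatic. Total: 0.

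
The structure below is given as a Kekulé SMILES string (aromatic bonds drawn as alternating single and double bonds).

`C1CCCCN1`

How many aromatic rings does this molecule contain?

The SMILES encodes a six-membered saturated ring of five carbons and one N–H nitrogen.
The 6-membered ring with one N–H has only sp³ atoms, so it is not fully conjugated — not aromatic (piperidine).

0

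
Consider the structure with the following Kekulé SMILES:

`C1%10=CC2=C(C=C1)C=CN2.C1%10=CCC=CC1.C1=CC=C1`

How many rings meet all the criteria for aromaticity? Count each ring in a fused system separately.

The SMILES encodes a six-membered carbon ring with three alternating C=C double bonds, fused to a five-membered ring containing one N–H nitrogen and two C=C double bonds; a six-membered carbon ring with two isolated C=C double bonds and two sp³ carbons; a four-membered carbon ring with two alternating C=C double bonds.
The fused 6/5-membered bicyclic (with one N–H) is a single π system with 9 sp² atoms and 10 π electrons from ring double bonds plus a heteroatom lone pair. 10 = 4(2)+2, so the system is aromatic and both rings count as aromatic (indole).
The 6-membered ring has two sp³ carbons, so it is not fully conjugated — not aromatic (1,4-cyclohexadiene).
The 4-membered ring has only sp² ring atoms; a planar conformation would have a fully conjugated π system of 4 electrons. But 4 = 4(1), which is 4n not 4n+2, so it is not aromatic (cyclobutadiene) — cyclobutadiene is antiaromatic and distorts to a rectangle.
2 of the 4 rings are aromatic. Total: 2.

2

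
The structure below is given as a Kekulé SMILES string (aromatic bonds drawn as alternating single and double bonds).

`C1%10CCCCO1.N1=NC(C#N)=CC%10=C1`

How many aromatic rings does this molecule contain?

The SMILES encodes a six-membered saturated ring of five carbons and one oxygen; a six-membered ring with two adjacent nitrogens and three alternating double bonds.
The 6-membered ring with one oxygen has only sp³ atoms, so it is not fully conjugated — not aromatic (tetrahydropyran).
The 6-membered ring with two nitrogens (1,2) is planar and fully conjugated; 3 ring double bonds give 6 π electrons. Since 6 = 4n+2 (n=1), it is aromatic (pyridazine).
1 of the 2 rings is aromatic. Total: 1.

1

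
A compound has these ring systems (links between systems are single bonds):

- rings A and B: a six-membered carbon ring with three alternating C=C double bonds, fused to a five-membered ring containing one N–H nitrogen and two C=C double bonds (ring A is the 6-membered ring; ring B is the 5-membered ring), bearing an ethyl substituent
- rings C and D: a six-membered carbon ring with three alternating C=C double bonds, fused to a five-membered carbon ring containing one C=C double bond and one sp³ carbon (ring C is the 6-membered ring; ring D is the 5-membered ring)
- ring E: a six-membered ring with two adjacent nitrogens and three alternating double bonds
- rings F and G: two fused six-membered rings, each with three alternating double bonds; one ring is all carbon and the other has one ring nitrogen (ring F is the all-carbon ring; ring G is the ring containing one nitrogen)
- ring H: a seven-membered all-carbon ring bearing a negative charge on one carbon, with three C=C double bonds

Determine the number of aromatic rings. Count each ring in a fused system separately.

6

Rings A and B form a fused bicyclic system (with one N–H) with 9 sp² atoms and 10 π electrons from ring double bonds plus a heteroatom lone pair. 10 = 4(2)+2, so the system is aromatic and both rings count as aromatic (indole).
Ring C has a continuous p-orbital overlap around the ring; 3 ring double bonds give 6 π electrons. 6 = 4(1)+2, so ring C is aromatic (benzene ring).
Ring D has one sp³ carbon, so it is not fully conjugated — not aromatic (cyclopentene ring).
Ring E is fully conjugated (every ring atom contributes a p orbital); 3 ring double bonds give 6 π electrons. Since 6 = 4n+2 (n=1), ring E is aromatic (pyridazine).
Rings F and G form a fused bicyclic system (with one nitrogen) with 10 sp² atoms and 10 π electrons from ring double bonds. 10 = 4(2)+2, so the system is aromatic and both rings count as aromatic (quinoline).
Ring H has only sp² ring atoms; a planar conformation would have a fully conjugated π system of 8 electrons. But 8 = 4(2), which is 4n not 4n+2, so ring H is not aromatic (cycloheptatrienyl anion).
Aromatic: A, B, C, E, F, G. Total: 6.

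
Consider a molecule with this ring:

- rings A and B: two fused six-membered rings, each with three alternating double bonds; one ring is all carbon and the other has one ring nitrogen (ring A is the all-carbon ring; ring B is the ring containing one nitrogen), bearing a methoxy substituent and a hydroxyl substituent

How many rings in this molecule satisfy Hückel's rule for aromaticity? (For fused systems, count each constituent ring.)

2

Rings A and B form a fused bicyclic system (with one nitrogen) with 10 sp² atoms and 10 π electrons from ring double bonds. 10 = 4(2)+2, so the system is aromatic and both rings count as aromatic (quinoline).
Aromatic: A, B. Total: 2.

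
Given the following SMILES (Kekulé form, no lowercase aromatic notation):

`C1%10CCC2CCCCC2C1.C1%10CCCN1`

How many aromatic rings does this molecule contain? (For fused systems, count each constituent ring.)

0

The SMILES encodes two fused six-membered saturated carbon rings; a five-membered saturated ring of four carbons and one N–H nitrogen.
The 6-membered ring has only sp³ atoms, so it is not fully conjugated — not aromatic (cyclohexane ring).
The second 6-membered ring has only sp³ atoms, so it is not fully conjugated — not aromatic (cyclohexane ring).
The 5-membered ring with one N–H has only sp³ atoms, so it is not fully conjugated — not aromatic (pyrrolidine).
None of the rings are aromatic. Total: 0.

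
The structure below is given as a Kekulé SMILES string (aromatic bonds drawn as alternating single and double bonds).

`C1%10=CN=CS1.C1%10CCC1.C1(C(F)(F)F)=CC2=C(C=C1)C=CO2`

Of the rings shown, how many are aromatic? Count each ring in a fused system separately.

The SMILES encodes a five-membered ring with a sulfur at position 1 and a nitrogen at position 3 (in a C=N bond), with two double bonds; a four-membered saturated carbon ring; a six-membered carbon ring with three alternating C=C double bonds, fused to a five-membered ring containing one oxygen and two C=C double bonds.
The 5-membered ring with one sulfur and one =N– is planar and fully conjugated; 2 ring double bonds (4 π electrons) plus a heteroatom lone pair (2) give 6 π electrons. 6 = 4(1)+2, so it is aromatic (thiazole).
The 4-membered ring has only sp³ atoms, so it is not fully conjugated — not aromatic (cyclobutane).
The fused 6/5-membered bicyclic (with one oxygen) is a single π system with 9 sp² atoms and 10 π electrons from ring double bonds plus a heteroatom lone pair. 10 = 4(2)+2, so the system is aromatic and both rings count as aromatic (benzofuran).
3 of the 4 rings are aromatic. Total: 3.

3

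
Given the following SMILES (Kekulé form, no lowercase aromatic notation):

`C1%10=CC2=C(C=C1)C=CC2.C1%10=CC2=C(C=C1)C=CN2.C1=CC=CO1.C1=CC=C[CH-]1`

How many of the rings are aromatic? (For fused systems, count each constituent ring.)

5

The SMILES encodes a six-membered carbon ring with three alternating C=C double bonds, fused to a five-membered carbon ring containing one C=C double bond and one sp³ carbon; a six-membered carbon ring with three alternating C=C double bonds, fused to a five-membered ring containing one N–H nitrogen and two C=C double bonds; a five-membered ring of four carbons and one oxygen, with two C=C double bonds; a five-membered all-carbon ring bearing a negative charge on one carbon, with two C=C double bonds.
The 6-membered ring is fully conjugated (every ring atom contributes a p orbital); 3 ring double bonds give 6 π electrons. 6 = 4(1)+2, so it is aromatic (benzene ring).
The 5-membered ring has one sp³ carbon, so it is not fully conjugated — not aromatic (cyclopentene ring).
The fused 6/5-membered bicyclic (with one N–H) is a single π system with 9 sp² atoms and 10 π electrons from ring double bonds plus a heteroatom lone pair. 10 = 4(2)+2, so the system is aromatic and both rings count as aromatic (indole).
The 5-membered ring with one oxygen is planar and fully conjugated; 2 ring double bonds (4 π electrons) plus a heteroatom lone pair (2) give 6 π electrons. 6 = 4(1)+2, so it is aromatic (furan).
The second 5-membered ring is planar and fully conjugated; 2 ring double bonds (4 π electrons) plus the carbanion lone pair (2) give 6 π electrons. 6 = 4(1)+2, so it is aromatic (cyclopentadienyl anion).
5 of the 6 rings are aromatic. Total: 5.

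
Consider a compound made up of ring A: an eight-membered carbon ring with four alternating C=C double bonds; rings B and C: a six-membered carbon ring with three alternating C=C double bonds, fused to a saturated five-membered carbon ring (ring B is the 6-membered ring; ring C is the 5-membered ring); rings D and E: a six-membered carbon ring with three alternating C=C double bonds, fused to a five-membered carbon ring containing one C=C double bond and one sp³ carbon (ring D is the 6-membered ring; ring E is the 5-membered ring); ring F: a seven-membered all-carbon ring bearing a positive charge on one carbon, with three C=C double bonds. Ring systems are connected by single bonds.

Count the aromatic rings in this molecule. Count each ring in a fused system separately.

Ring A has only sp² ring atoms; a planar conformation would have a fully conjugated π system of 8 electrons. But 8 = 4(2), which is 4n not 4n+2, so ring A is not aromatic (cyclooctatetraene) — cyclooctatetraene distorts into a non-planar tub to avoid antiaromaticity.
Ring B is fully conjugated (every ring atom contributes a p orbital); 3 ring double bonds give 6 π electrons. Since 6 = 4n+2 (n=1), ring B is aromatic (benzene ring).
Ring C has three sp³ carbons, so it is not fully conjugated — not aromatic (cyclopentane ring).
Ring D has a continuous p-orbital overlap around the ring; 3 ring double bonds give 6 π electrons. That satisfies 4n+2 with n=1, so ring D is aromatic (benzene ring).
Ring E has one sp³ carbon, so it is not fully conjugated — not aromatic (cyclopentene ring).
Ring F is fully conjugated (every ring atom contributes a p orbital); 3 ring double bonds (6 π electrons) plus the carbocation's empty p orbital (0, but keeps the ring conjugated) give 6 π electrons. That satisfies 4n+2 with n=1, so ring F is aromatic (tropylium cation).
Aromatic: B, D, F. Total: 3.

3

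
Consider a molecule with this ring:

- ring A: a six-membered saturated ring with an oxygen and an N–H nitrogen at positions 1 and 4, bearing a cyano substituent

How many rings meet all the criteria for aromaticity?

Ring A has only sp³ atoms, so it is not fully conjugated — not aromatic (morpholine).

0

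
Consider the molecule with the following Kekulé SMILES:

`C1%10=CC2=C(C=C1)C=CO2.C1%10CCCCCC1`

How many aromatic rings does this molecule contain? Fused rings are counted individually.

2

The SMILES encodes a six-membered carbon ring with three alternating C=C double bonds, fused to a five-membered ring containing one oxygen and two C=C double bonds; a seven-membered saturated carbon ring.
The fused 6/5-membered bicyclic (with one oxygen) is a single π system with 9 sp² atoms and 10 π electrons from ring double bonds plus a heteroatom lone pair. 10 = 4(2)+2, so the system is aromatic and both rings count as aromatic (benzofuran).
The 7-membered ring has only sp³ atoms, so it is not fully conjugated — not aromatic (cycloheptane).
2 of the 3 rings are aromatic. Total: 2.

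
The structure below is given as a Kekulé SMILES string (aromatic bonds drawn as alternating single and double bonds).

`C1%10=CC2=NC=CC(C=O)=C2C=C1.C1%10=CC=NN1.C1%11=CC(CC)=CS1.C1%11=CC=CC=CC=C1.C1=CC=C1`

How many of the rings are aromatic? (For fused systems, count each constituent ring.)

The SMILES encodes two fused six-membered rings, each with three alternating double bonds; one ring is all carbon and the other has one ring nitrogen; a five-membered ring with two adjacent nitrogens (one bearing H, one in a double bond) and two double bonds; a five-membered ring of four carbons and one sulfur, with two C=C double bonds; an eight-membered carbon ring with four alternating C=C double bonds; a four-membered carbon ring with two alternating C=C double bonds.
The fused 6/6-membered bicyclic (with one nitrogen) is a single π system with 10 sp² atoms and 10 π electrons from ring double bonds. 10 = 4(2)+2, so the system is aromatic and both rings count as aromatic (quinoline).
The 5-membered ring with two adjacent nitrogens (one N–H, one =N–) is planar and fully conjugated; 2 ring double bonds (4 π electrons) plus a heteroatom lone pair (2) give 6 π electrons. That satisfies 4n+2 with n=1, so it is aromatic (pyrazole).
The 5-membered ring with one sulfur is fully conjugated (every ring atom contributes a p orbital); 2 ring double bonds (4 π electrons) plus a heteroatom lone pair (2) give 6 π electrons. That satisfies 4n+2 with n=1, so it is aromatic (thiophene).
The 8-membered ring has only sp² ring atoms; a planar conformation would have a fully conjugated π system of 8 electrons. But 8 = 4(2), which is 4n not 4n+2, so it is not aromatic (cyclooctatetraene) — cyclooctatetraene distorts into a non-planar tub to avoid antiaromaticity.
The 4-membered ring has only sp² ring atoms; a planar conformation would have a fully conjugated π system of 4 electrons. But 4 = 4(1), which is 4n not 4n+2, so it is not aromatic (cyclobutadiene) — cyclobutadiene is antiaromatic and distorts to a rectangle.
4 of the 6 rings are aromatic. Total: 4.

4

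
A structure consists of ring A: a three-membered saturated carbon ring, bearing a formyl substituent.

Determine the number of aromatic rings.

Ring A has only sp³ atoms, so it is not fully conjugated — not aromatic (cyclopropane).

0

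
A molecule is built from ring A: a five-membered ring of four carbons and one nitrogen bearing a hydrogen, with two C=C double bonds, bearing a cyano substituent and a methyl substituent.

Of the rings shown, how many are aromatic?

1

Ring A is fully conjugated (every ring atom contributes a p orbital); 2 ring double bonds (4 π electrons) plus a heteroatom lone pair (2) give 6 π electrons. That satisfies 4n+2 with n=1, so ring A is aromatic (pyrrole).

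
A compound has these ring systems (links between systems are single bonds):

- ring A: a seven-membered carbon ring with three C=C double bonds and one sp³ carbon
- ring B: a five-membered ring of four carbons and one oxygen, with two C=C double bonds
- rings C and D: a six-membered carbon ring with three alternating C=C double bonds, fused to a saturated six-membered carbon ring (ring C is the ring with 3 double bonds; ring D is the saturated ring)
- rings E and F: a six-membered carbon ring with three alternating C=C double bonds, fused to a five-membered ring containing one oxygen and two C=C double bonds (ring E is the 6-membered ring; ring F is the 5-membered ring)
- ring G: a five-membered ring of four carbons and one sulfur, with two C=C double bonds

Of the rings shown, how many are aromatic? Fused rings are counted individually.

5

Ring A has one sp³ carbon, so it is not fully conjugated — not aromatic (cycloheptatriene).
Ring B is planar and fully conjugated; 2 ring double bonds (4 π electrons) plus a heteroatom lone pair (2) give 6 π electrons. Since 6 = 4n+2 (n=1), ring B is aromatic (furan).
Ring C is fully conjugated (every ring atom contributes a p orbital); 3 ring double bonds give 6 π electrons. Since 6 = 4n+2 (n=1), ring C is aromatic (benzene ring).
Ring D has four sp³ carbons, so it is not fully conjugated — not aromatic (cyclohexane ring).
Rings E and F form a fused bicyclic system (with one oxygen) with 9 sp² atoms and 10 π electrons from ring double bonds plus a heteroatom lone pair. 10 = 4(2)+2, so the system is aromatic and both rings count as aromatic (benzofuran).
Ring G is planar and fully conjugated; 2 ring double bonds (4 π electrons) plus a heteroatom lone pair (2) give 6 π electrons. Since 6 = 4n+2 (n=1), ring G is aromatic (thiophene).
Aromatic: B, C, E, F, G. Total: 5.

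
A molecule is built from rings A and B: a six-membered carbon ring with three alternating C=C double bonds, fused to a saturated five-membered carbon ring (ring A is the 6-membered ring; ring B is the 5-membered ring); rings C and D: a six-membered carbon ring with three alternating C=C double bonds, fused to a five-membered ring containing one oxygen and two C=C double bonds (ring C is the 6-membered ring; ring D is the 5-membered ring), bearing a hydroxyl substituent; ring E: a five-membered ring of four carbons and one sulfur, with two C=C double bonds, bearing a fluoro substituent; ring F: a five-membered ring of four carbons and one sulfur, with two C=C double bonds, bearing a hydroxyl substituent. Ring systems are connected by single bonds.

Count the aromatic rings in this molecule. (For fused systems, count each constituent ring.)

Ring A is fully conjugated (every ring atom contributes a p orbital); 3 ring double bonds give 6 π electrons. That satisfies 4n+2 with n=1, so ring A is aromatic (benzene ring).
Ring B has three sp³ carbons, so it is not fully conjugated — not aromatic (cyclopentane ring).
Rings C and D form a fused bicyclic system (with one oxygen) with 9 sp² atoms and 10 π electrons from ring double bonds plus a heteroatom lone pair. 10 = 4(2)+2, so the system is aromatic and both rings count as aromatic (benzofuran).
Ring E has a continuous p-orbital overlap around the ring; 2 ring double bonds (4 π electrons) plus a heteroatom lone pair (2) give 6 π electrons. Since 6 = 4n+2 (n=1), ring E is aromatic (thiophene).
Ring F is fully conjugated (every ring atom contributes a p orbital); 2 ring double bonds (4 π electrons) plus a heteroatom lone pair (2) give 6 π electrons. Since 6 = 4n+2 (n=1), ring F is aromatic (thiophene).
Aromatic: A, C, D, E, F. Total: 5.

5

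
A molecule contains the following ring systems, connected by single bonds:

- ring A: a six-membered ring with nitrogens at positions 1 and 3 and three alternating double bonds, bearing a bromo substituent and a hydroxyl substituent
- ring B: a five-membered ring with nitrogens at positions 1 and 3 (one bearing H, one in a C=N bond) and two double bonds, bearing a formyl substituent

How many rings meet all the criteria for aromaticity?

2

Ring A is fully conjugated (every ring atom contributes a p orbital); 3 ring double bonds give 6 π electrons. That satisfies 4n+2 with n=1, so ring A is aromatic (pyrimidine).
Ring B is fully conjugated (every ring atom contributes a p orbital); 2 ring double bonds (4 π electrons) plus a heteroatom lone pair (2) give 6 π electrons. That satisfies 4n+2 with n=1, so ring B is aromatic (imidazole).
Aromatic: A, B. Total: 2.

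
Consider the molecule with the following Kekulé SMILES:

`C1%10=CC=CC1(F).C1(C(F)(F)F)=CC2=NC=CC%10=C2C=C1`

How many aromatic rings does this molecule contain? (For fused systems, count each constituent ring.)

The SMILES encodes a five-membered carbon ring with two conjugated C=C double bonds and one sp³ carbon; two fused six-membered rings, each with three alternating double bonds; one ring is all carbon and the other has one ring nitrogen.
The 5-membered ring has one sp³ carbon, so it is not fully conjugated — not aromatic (cyclopentadiene).
The fused 6/6-membered bicyclic (with one nitrogen) is a single π system with 10 sp² atoms and 10 π electrons from ring double bonds. 10 = 4(2)+2, so the system is aromatic and both rings count as aromatic (quinoline).
2 of the 3 rings are aromatic. Total: 2.

2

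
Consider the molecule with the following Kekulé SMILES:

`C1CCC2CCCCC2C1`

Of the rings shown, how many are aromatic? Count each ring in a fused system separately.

0

The SMILES encodes two fused six-membered saturated carbon rings.
The 6-membered ring has only sp³ atoms, so it is not fully conjugated — not aromatic (cyclohexane ring).
The second 6-membered ring has only sp³ atoms, so it is not fully conjugated — not aromatic (cyclohexane ring).
None of the rings are aromatic. Total: 0.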